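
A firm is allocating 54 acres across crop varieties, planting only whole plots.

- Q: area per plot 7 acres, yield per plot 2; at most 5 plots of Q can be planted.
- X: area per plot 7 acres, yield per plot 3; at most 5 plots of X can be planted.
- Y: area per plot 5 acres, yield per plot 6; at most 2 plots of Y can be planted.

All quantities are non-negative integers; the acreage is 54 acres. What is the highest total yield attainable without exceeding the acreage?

2×Q, 4×X, and 2×Y: area 52 ≤ 54, yield 2·2 + 4·3 + 2·6 = 28.
1×Q, 5×X, and 2×Y: area 52 ≤ 54, yield 1·2 + 5·3 + 2·6 = 29.
Best is 29.

29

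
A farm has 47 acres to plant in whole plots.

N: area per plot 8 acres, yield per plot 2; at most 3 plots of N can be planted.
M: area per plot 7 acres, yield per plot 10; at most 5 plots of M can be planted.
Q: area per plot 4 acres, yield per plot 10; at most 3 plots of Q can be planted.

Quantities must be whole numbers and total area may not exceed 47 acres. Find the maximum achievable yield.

80

This is a bounded integer knapsack.
Q has the best ratio (10/4); taking only Q gives at most 3×10 = 30 (stopped by the supply cap of 3).
Mixing does better — 5×M and 3×Q: area 47 ≤ 47, yield 5·10 + 3·10 = 80.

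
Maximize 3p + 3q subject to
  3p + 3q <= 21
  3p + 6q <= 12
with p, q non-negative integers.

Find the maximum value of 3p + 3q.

(p,q)=(4,0) is feasible, giving 12.
(p,q)=(3,0) is feasible, giving 9.
No feasible integer point exceeds 12.

12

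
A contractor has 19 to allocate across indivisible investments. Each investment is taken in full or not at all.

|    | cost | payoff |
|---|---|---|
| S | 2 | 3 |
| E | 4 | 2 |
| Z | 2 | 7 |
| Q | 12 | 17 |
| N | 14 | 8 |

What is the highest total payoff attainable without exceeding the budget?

Treat it as a binary knapsack problem.
Z + Q: cost 2 + 12 = 14 ≤ 19, payoff 7 + 17 = 24.
E + Z + Q: cost 4 + 2 + 12 = 18 ≤ 19, payoff 2 + 7 + 17 = 26.
S + Z + Q: cost 2 + 2 + 12 = 16 ≤ 19, payoff 3 + 7 + 17 = 27.
Best is S, Z, and Q with total payoff 27.

27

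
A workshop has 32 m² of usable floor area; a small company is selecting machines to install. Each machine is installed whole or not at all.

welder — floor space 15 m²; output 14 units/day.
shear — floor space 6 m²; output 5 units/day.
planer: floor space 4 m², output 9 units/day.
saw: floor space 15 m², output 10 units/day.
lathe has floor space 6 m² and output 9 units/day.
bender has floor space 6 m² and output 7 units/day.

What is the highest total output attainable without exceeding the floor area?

39

Take welder, planer, lathe, and bender: floor space 15 + 4 + 6 + 6 = 31 ≤ 32, output 14 + 9 + 9 + 7 = 39.
No other feasible combination does better.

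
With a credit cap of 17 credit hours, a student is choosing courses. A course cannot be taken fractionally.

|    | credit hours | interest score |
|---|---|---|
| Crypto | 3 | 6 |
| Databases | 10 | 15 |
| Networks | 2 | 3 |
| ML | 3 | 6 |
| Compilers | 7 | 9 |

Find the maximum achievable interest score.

27

Allowing fractional choices, the relaxed optimum would be about 28.5, but courses are indivisible.
Crypto + Databases + ML: credit hours 3 + 10 + 3 = 16 ≤ 17, interest score 6 + 15 + 6 = 27.
Crypto + Databases + Networks: credit hours 3 + 10 + 2 = 15 ≤ 17, interest score 6 + 15 + 3 = 24.
Best is Crypto, Databases, and ML with total interest score 27.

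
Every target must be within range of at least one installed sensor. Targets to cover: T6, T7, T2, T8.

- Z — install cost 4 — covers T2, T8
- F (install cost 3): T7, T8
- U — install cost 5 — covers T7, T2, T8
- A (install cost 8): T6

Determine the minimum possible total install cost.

13

The greedy cost-per-new-target heuristic would pick F, Z, and A for 15, but a cheaper cover exists.
Choose U and A: together they cover T6, T7, T2, T8 — every target.
Total install cost: 5 + 8 = 13.
No cover costs less than 13.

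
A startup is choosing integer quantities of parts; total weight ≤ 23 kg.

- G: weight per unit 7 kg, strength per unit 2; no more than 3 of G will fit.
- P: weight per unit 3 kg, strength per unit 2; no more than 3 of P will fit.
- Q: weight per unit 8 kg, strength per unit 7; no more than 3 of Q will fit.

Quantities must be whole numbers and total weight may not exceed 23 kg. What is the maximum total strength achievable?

18

This is a bounded integer knapsack.
1×P and 2×Q: weight 19 ≤ 23, strength 1·2 + 2·7 = 16.
2×P and 2×Q: weight 22 ≤ 23, strength 2·2 + 2·7 = 18.
Best is 18.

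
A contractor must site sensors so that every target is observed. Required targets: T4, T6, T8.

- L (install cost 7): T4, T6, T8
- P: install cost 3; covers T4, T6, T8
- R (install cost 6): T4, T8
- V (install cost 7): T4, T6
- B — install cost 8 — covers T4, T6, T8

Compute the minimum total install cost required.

3

P alone covers T4, T6, T8 — every target.
Total install cost: 3.
No cover costs less than 3.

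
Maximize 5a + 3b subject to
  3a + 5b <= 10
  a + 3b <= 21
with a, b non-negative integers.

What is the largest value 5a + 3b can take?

Relaxing integrality, the LP optimum is 16.67 at (a,b) = (3.33, 0), which is not an integer point.
(a,b)=(3,0): 3·3+5·0=9≤10, 1·3+3·0=3≤21, objective 15.
(a,b)=(2,0): 3·2+5·0=6≤10, 1·2+3·0=2≤21, objective 10.
No feasible integer point exceeds 15.

15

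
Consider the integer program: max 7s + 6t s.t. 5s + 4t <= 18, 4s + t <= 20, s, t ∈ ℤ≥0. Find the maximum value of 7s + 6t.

26

(s,t)=(2,2): 5·2+4·2=18≤18, 4·2+1·2=10≤20, objective 26.
(s,t)=(1,3): 5·1+4·3=17≤18, 4·1+1·3=7≤20, objective 25.
(s,t)=(0,4): 5·0+4·4=16≤18, 4·0+1·4=4≤20, objective 24.
The best lattice point is (2,2), giving 26.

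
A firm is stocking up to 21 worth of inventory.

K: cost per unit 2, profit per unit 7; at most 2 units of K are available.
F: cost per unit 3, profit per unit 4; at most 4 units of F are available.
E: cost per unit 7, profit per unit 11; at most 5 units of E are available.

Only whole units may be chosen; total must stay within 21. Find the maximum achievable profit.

This is a bounded integer knapsack.
2×K, 3×F, and 1×E: cost 20 ≤ 21, profit 2·7 + 3·4 + 1·11 = 37.
2×K, 1×F, and 2×E: cost 21 ≤ 21, profit 2·7 + 1·4 + 2·11 = 40.
Best is 40.

40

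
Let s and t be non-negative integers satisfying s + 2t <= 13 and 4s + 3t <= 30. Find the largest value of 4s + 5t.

Relaxing integrality, the LP optimum is 38.80 at (s,t) = (4.2, 4.4), which is not an integer point.
(s,t)=(3,5): 1·3+2·5=13≤13, 4·3+3·5=27≤30, objective 37.
(s,t)=(4,4): 1·4+2·4=12≤13, 4·4+3·4=28≤30, objective 36.
(s,t)=(5,3): 1·5+2·3=11≤13, 4·5+3·3=29≤30, objective 35.
No feasible integer point exceeds 37.

37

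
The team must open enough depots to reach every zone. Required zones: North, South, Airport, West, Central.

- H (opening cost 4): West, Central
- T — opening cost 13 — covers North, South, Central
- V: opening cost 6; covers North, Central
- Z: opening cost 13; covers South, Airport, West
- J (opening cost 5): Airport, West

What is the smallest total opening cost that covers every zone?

The greedy cost-per-new-zone heuristic would pick H, J, V, and T for 28, but a cheaper cover exists.
Choose T and J: together they cover North, South, Airport, West, Central — every zone.
Total opening cost: 13 + 5 = 18.
No cover costs less than 18.

18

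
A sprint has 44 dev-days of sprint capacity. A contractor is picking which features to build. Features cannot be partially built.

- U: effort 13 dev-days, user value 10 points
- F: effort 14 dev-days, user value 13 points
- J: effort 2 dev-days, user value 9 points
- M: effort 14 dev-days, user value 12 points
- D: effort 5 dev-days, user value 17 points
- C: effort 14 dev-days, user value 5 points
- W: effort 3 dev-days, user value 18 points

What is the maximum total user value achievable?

69

Take F, J, M, D, and W: effort 14 + 2 + 14 + 5 + 3 = 38 ≤ 44, user value 13 + 9 + 12 + 17 + 18 = 69.
No other feasible combination does better.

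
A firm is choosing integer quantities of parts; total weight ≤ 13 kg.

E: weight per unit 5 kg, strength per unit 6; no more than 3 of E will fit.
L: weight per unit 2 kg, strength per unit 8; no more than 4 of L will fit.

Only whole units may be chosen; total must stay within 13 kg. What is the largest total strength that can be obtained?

Take 1×E and 4×L: weight 13 ≤ 13, strength 1·6 + 4·8 = 38.
L has the best ratio (8/2) and is taken to its limit of 4; remaining capacity is filled optimally with the others.

38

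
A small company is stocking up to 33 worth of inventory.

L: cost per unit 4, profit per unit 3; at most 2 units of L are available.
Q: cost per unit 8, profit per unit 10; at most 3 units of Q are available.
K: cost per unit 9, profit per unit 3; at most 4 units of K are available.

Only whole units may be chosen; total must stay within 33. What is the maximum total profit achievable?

This is a bounded integer knapsack.
Q has the best ratio (10/8); taking only Q gives at most 3×10 = 30 (stopped by the supply cap of 3).
Mixing does better — 2×L and 3×Q: cost 32 ≤ 33, profit 2·3 + 3·10 = 36.

36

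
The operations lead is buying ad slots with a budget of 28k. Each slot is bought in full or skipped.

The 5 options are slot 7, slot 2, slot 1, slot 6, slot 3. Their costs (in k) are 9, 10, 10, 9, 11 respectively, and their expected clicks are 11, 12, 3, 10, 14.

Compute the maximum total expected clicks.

Take slot 7, slot 2, and slot 6: cost 9 + 10 + 9 = 28 ≤ 28, expected clicks 11 + 12 + 10 = 33.
No other feasible combination does better.

33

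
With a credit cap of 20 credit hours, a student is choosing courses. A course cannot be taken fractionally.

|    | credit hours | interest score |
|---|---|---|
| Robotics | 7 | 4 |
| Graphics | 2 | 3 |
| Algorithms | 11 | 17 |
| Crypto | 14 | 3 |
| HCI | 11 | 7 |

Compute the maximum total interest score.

Allowing fractional choices, the relaxed optimum would be about 24.5, but courses are indivisible.
Robotics + Graphics + Algorithms: credit hours 7 + 2 + 11 = 20 ≤ 20, interest score 4 + 3 + 17 = 24.
Robotics + Algorithms: credit hours 7 + 11 = 18 ≤ 20, interest score 4 + 17 = 21.
Best is Robotics, Graphics, and Algorithms with total interest score 24.

24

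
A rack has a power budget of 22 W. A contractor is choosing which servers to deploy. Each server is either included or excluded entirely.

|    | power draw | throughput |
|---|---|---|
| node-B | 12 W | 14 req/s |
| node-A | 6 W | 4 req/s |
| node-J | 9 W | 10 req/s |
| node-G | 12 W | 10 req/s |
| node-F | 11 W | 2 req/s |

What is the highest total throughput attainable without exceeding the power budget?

24

Allowing fractional choices, the relaxed optimum would be about 24.8, but servers are indivisible.
node-J + node-G: power draw 9 + 12 = 21 ≤ 22, throughput 10 + 10 = 20.
node-B + node-J: power draw 12 + 9 = 21 ≤ 22, throughput 14 + 10 = 24.
Best is node-B and node-J with total throughput 24.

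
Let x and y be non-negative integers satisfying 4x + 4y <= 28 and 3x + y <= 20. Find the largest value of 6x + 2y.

(x,y)=(6,1): 4·6+4·1=28≤28, 3·6+1·1=19≤20, objective 38.
(x,y)=(6,0): 4·6+4·0=24≤28, 3·6+1·0=18≤20, objective 36.
No feasible integer point exceeds 38.

38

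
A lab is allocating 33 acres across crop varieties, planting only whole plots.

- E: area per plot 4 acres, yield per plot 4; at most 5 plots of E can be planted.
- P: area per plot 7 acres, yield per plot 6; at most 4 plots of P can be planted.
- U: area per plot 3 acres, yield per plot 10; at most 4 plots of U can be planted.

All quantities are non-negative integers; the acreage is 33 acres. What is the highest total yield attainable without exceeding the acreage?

3×P and 4×U: area 33 ≤ 33, yield 3·6 + 4·10 = 58.
5×E and 4×U: area 32 ≤ 33, yield 5·4 + 4·10 = 60.
Best is 60.

60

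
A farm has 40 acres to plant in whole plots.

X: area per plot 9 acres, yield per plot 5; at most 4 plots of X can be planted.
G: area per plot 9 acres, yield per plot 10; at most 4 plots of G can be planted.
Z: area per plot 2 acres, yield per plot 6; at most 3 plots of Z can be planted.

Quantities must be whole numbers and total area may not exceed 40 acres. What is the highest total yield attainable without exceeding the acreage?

Z has the best ratio (6/2); taking only Z gives at most 3×6 = 18 (stopped by the supply cap of 3).
Mixing does better — 4×G and 2×Z: area 40 ≤ 40, yield 4·10 + 2·6 = 52.

52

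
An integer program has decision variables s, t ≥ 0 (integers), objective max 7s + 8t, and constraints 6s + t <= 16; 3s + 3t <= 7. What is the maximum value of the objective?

16

(s,t)=(0,2): 6·0+1·2=2≤16, 3·0+3·2=6≤7, objective 16.
(s,t)=(1,1): 6·1+1·1=7≤16, 3·1+3·1=6≤7, objective 15.
(s,t)=(0,1): 6·0+1·1=1≤16, 3·0+3·1=3≤7, objective 8.
Maximum is 16 at (s,t)=(0,2).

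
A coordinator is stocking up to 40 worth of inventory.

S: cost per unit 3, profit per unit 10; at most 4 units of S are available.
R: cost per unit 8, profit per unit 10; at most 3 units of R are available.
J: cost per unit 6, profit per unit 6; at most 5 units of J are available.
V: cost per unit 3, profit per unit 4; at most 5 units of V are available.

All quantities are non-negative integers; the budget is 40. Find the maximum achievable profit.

4×S, 2×R, 1×J, and 2×V: cost 40 ≤ 40, profit 4·10 + 2·10 + 1·6 + 2·4 = 74.
4×S, 2×R, and 4×V: cost 40 ≤ 40, profit 4·10 + 2·10 + 4·4 = 76.
Best is 76.

76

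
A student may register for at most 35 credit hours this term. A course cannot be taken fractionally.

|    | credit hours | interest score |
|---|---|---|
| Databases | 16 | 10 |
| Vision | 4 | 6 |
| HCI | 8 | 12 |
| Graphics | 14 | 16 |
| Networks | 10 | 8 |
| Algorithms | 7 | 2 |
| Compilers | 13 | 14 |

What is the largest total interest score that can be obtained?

42

Vision + HCI + Networks + Compilers: credit hours 4 + 8 + 10 + 13 = 35 ≤ 35, interest score 6 + 12 + 8 + 14 = 40.
Vision + Graphics + Compilers: credit hours 4 + 14 + 13 = 31 ≤ 35, interest score 6 + 16 + 14 = 36.
HCI + Graphics + Compilers: credit hours 8 + 14 + 13 = 35 ≤ 35, interest score 12 + 16 + 14 = 42.
Best is HCI, Graphics, and Compilers with total interest score 42.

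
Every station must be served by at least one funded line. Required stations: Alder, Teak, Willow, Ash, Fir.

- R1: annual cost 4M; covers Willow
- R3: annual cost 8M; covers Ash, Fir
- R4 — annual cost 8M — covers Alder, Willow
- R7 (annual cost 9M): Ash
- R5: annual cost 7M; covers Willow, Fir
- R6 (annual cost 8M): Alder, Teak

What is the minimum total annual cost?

20

The greedy cost-per-new-station heuristic would pick R5, R6, and R3 for 23, but a cheaper cover exists.
Choose R1, R3, and R6: together they cover Alder, Teak, Willow, Ash, Fir — every station.
Total annual cost: 4 + 8 + 8 = 20.
No cover costs less than 20.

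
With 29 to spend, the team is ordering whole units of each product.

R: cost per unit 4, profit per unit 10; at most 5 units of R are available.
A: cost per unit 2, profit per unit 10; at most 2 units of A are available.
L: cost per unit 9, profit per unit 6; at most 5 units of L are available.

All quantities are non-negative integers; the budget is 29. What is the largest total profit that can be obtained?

70

Take 5×R and 2×A: cost 24 ≤ 29, profit 5·10 + 2·10 = 70.
A has the best ratio (10/2) and is taken to its limit of 2; remaining capacity is filled optimally with the others.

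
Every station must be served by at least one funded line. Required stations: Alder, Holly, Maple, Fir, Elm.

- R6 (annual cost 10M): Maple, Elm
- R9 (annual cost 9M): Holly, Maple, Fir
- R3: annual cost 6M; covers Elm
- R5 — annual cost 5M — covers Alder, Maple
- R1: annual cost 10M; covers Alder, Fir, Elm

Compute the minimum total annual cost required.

19

Choose R9 and R1: together they cover Alder, Holly, Maple, Fir, Elm — every station.
Total annual cost: 9 + 10 = 19.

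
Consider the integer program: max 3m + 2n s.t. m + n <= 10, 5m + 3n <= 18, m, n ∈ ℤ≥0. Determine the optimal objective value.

12

(m,n)=(0,6): 1·0+1·6=6≤10, 5·0+3·6=18≤18, objective 12.
(m,n)=(0,5): 1·0+1·5=5≤10, 5·0+3·5=15≤18, objective 10.
No feasible integer point exceeds 12.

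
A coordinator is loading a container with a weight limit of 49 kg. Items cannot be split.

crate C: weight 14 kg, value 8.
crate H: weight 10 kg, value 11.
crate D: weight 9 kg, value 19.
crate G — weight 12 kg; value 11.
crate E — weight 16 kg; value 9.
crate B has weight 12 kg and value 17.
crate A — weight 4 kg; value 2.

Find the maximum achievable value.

crate H + crate D + crate G + crate B + crate A: weight 10 + 9 + 12 + 12 + 4 = 47 ≤ 49, value 11 + 19 + 11 + 17 + 2 = 60.
crate H + crate D + crate G + crate B: weight 10 + 9 + 12 + 12 = 43 ≤ 49, value 11 + 19 + 11 + 17 = 58.
crate C + crate H + crate D + crate B + crate A: weight 14 + 10 + 9 + 12 + 4 = 49 ≤ 49, value 8 + 11 + 19 + 17 + 2 = 57.
Best is crate H, crate D, crate G, crate B, and crate A with total value 60.

60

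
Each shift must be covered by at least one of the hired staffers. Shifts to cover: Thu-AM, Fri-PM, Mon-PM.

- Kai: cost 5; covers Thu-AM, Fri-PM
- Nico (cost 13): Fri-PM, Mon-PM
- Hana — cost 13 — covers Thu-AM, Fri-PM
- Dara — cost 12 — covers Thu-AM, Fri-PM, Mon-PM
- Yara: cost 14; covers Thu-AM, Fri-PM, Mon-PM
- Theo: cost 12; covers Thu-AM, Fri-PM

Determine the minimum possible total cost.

12

The greedy cost-per-new-shift heuristic would pick Kai and Dara for 17, but a cheaper cover exists.
Dara alone covers Thu-AM, Fri-PM, Mon-PM — every shift.
Total cost: 12.
No cover costs less than 12.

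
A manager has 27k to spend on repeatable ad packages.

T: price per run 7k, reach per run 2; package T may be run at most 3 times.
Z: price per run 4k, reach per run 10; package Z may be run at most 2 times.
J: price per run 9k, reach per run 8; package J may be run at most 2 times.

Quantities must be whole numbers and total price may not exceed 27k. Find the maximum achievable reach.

1×T, 2×Z, and 1×J: price 24 ≤ 27, reach 1·2 + 2·10 + 1·8 = 30.
2×Z and 2×J: price 26 ≤ 27, reach 2·10 + 2·8 = 36.
Best is 36.

36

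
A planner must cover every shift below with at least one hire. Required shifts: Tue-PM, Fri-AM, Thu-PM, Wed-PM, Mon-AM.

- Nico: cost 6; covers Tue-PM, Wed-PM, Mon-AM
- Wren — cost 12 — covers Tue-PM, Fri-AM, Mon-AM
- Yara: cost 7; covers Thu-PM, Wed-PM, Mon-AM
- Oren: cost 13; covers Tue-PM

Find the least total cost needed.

The greedy cost-per-new-shift heuristic would pick Nico, Yara, and Wren for 25, but a cheaper cover exists.
Choose Wren and Yara: together they cover Tue-PM, Fri-AM, Thu-PM, Wed-PM, Mon-AM — every shift.
Total cost: 12 + 7 = 19.
No cover costs less than 19.

19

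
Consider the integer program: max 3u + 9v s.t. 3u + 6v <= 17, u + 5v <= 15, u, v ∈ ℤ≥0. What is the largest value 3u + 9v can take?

The continuous relaxation peaks at (0, 2.83) with value 25.50; rounding to a feasible lattice point costs some objective.
(u,v)=(1,2): 3·1+6·2=15≤17, 1·1+5·2=11≤15, objective 21.
(u,v)=(0,2): 3·0+6·2=12≤17, 1·0+5·2=10≤15, objective 18.
(u,v)=(2,1): 3·2+6·1=12≤17, 1·2+5·1=7≤15, objective 15.
Maximum is 21 at (u,v)=(1,2).

21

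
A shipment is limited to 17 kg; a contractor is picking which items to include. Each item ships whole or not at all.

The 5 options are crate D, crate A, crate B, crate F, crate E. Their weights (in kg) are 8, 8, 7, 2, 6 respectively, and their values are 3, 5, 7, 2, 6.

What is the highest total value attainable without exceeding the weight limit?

15

Allowing fractional choices, the relaxed optimum would be about 16.2, but items are indivisible.
crate B + crate F + crate E: weight 7 + 2 + 6 = 15 ≤ 17, value 7 + 2 + 6 = 15.
crate A + crate B + crate F: weight 8 + 7 + 2 = 17 ≤ 17, value 5 + 7 + 2 = 14.
crate B + crate E: weight 7 + 6 = 13 ≤ 17, value 7 + 6 = 13.
Best is crate B, crate F, and crate E with total value 15.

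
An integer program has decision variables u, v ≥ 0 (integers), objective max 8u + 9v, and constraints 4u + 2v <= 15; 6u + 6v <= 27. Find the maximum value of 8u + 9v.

Relaxing integrality, the LP optimum is 40.50 at (u,v) = (0, 4.5), which is not an integer point.
(u,v)=(0,4): 4·0+2·4=8≤15, 6·0+6·4=24≤27, objective 36.
(u,v)=(1,3): 4·1+2·3=10≤15, 6·1+6·3=24≤27, objective 35.
Maximum is 36 at (u,v)=(0,4).

36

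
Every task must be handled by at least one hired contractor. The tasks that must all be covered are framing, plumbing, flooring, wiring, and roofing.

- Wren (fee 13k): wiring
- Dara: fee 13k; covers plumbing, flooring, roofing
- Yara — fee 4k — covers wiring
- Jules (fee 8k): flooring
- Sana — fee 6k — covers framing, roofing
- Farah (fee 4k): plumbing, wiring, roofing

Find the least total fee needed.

Choose Jules, Sana, and Farah: together they cover framing, plumbing, flooring, wiring, roofing — every task.
Total fee: 8 + 6 + 4 = 18.
No cover costs less than 18.

18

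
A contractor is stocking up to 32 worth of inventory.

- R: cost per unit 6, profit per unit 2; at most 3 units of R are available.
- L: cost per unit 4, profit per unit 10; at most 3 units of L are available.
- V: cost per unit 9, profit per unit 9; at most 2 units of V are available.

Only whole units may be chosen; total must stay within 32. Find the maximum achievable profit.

This is a bounded integer knapsack.
L has the best ratio (10/4); taking only L gives at most 3×10 = 30 (stopped by the supply cap of 3).
Mixing does better — 3×L and 2×V: cost 30 ≤ 32, profit 3·10 + 2·9 = 48.

48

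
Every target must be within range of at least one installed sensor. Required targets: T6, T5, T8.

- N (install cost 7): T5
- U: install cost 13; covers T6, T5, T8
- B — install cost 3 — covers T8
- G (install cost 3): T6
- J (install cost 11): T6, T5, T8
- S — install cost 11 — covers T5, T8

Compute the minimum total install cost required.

11

The greedy cost-per-new-target heuristic would pick B, G, and N for 13, but a cheaper cover exists.
J alone covers T6, T5, T8 — every target.
Total install cost: 11.
No cover costs less than 11.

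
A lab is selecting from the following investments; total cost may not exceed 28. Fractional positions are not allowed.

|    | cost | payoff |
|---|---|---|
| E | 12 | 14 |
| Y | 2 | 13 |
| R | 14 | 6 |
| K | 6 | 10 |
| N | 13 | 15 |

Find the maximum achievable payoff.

42

This is a 0-1 knapsack instance.
E + Y + N: cost 12 + 2 + 13 = 27 ≤ 28, payoff 14 + 13 + 15 = 42.
Y + K + N: cost 2 + 6 + 13 = 21 ≤ 28, payoff 13 + 10 + 15 = 38.
Best is E, Y, and N with total payoff 42.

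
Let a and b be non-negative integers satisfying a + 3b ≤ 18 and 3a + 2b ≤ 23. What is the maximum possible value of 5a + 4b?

41

(a,b)=(5,4) is feasible, giving 41.
(a,b)=(5,3) is feasible, giving 37.
(a,b)=(4,4) is feasible, giving 36.
The best lattice point is (5,4), giving 41.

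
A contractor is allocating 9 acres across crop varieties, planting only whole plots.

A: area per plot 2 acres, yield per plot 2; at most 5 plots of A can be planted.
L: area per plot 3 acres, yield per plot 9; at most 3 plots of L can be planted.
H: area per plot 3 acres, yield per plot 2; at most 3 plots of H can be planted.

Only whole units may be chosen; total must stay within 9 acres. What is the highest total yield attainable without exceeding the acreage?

27

2×L and 1×H: area 9 ≤ 9, yield 2·9 + 1·2 = 20.
3×L: area 9 ≤ 9, yield 3·9 = 27.
Best is 27.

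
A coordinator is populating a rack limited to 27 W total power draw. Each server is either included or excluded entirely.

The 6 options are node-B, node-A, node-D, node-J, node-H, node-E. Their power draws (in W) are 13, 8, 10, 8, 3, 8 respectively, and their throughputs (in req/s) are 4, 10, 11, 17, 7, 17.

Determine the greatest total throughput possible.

51

node-A + node-J + node-H + node-E: power draw 8 + 8 + 3 + 8 = 27 ≤ 27, throughput 10 + 17 + 7 + 17 = 51.
node-D + node-J + node-E: power draw 10 + 8 + 8 = 26 ≤ 27, throughput 11 + 17 + 17 = 45.
node-A + node-J + node-E: power draw 8 + 8 + 8 = 24 ≤ 27, throughput 10 + 17 + 17 = 44.
Best is node-A, node-J, node-H, and node-E with total throughput 51.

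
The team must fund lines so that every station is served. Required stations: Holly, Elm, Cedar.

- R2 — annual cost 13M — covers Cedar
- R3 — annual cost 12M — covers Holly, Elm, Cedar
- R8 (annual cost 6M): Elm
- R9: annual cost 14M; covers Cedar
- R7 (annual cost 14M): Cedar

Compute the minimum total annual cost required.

12

R3 alone covers Holly, Elm, Cedar — every station.
Total annual cost: 12.
No cover costs less than 12.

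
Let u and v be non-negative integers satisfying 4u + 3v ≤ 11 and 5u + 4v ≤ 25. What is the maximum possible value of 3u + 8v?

24

(u,v)=(0,3) is feasible, giving 24.
(u,v)=(1,2) is feasible, giving 19.
Maximum is 24 at (u,v)=(0,3).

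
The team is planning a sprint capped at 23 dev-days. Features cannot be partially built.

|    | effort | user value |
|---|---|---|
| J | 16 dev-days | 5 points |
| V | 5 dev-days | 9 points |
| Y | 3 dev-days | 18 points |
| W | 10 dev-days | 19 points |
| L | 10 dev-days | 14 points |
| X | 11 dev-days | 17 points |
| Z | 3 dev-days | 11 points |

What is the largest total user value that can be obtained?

57

V + Y + L + Z: effort 5 + 3 + 10 + 3 = 21 ≤ 23, user value 9 + 18 + 14 + 11 = 52.
V + Y + X + Z: effort 5 + 3 + 11 + 3 = 22 ≤ 23, user value 9 + 18 + 17 + 11 = 55.
V + Y + W + Z: effort 5 + 3 + 10 + 3 = 21 ≤ 23, user value 9 + 18 + 19 + 11 = 57.
Best is V, Y, W, and Z with total user value 57.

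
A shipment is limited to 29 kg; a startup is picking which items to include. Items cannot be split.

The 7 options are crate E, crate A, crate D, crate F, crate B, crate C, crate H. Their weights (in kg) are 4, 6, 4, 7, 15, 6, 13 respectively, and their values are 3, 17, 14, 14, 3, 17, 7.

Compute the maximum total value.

65

This is a 0-1 knapsack instance.
Allowing fractional choices, the relaxed optimum would be about 66.1, but items are indivisible.
crate A + crate D + crate C + crate H: weight 6 + 4 + 6 + 13 = 29 ≤ 29, value 17 + 14 + 17 + 7 = 55.
crate E + crate A + crate D + crate F + crate C: weight 4 + 6 + 4 + 7 + 6 = 27 ≤ 29, value 3 + 17 + 14 + 14 + 17 = 65.
crate A + crate D + crate F + crate C: weight 6 + 4 + 7 + 6 = 23 ≤ 29, value 17 + 14 + 14 + 17 = 62.
Best is crate E, crate A, crate D, crate F, and crate C with total value 65.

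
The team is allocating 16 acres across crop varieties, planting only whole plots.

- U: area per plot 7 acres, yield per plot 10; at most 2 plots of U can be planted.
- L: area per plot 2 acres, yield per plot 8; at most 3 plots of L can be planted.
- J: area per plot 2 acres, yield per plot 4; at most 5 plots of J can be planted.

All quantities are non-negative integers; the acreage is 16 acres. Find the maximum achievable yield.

44

3×L and 4×J: area 14 ≤ 16, yield 3·8 + 4·4 = 40.
3×L and 5×J: area 16 ≤ 16, yield 3·8 + 5·4 = 44.
Best is 44.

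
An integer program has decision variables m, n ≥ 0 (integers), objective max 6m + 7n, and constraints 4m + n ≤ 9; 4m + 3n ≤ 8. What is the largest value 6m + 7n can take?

The continuous relaxation peaks at (0, 2.67) with value 18.67; rounding to a feasible lattice point costs some objective.
(m,n)=(0,2): 4·0+1·2=2≤9, 4·0+3·2=6≤8, objective 14.
(m,n)=(1,1): 4·1+1·1=5≤9, 4·1+3·1=7≤8, objective 13.
(m,n)=(0,1): 4·0+1·1=1≤9, 4·0+3·1=3≤8, objective 7.
No feasible integer point exceeds 14.

14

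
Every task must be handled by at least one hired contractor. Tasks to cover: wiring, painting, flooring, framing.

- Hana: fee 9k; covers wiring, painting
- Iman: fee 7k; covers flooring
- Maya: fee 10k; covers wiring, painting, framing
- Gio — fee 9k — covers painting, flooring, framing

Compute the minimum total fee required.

17

The greedy cost-per-new-task heuristic would pick Gio and Hana for 18, but a cheaper cover exists.
Choose Iman and Maya: together they cover wiring, painting, flooring, framing — every task.
Total fee: 7 + 10 = 17.
No cover costs less than 17.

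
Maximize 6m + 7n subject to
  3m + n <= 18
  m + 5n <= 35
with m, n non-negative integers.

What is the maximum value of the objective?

(m,n)=(4,6) is feasible, giving 66.
(m,n)=(3,6) is feasible, giving 60.
No feasible integer point exceeds 66.

66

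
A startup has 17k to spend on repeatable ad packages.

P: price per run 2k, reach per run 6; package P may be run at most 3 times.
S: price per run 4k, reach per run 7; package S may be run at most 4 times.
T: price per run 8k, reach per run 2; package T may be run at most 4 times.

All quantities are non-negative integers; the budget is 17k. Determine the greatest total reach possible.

Take 2×P and 3×S: price 16 ≤ 17, reach 2·6 + 3·7 = 33.
No other integer combination yields more.

33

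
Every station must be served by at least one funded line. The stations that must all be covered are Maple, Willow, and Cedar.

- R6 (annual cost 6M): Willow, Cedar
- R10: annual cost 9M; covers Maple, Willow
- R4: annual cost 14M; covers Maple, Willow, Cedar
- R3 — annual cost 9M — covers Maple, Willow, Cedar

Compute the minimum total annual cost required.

9

The greedy cost-per-new-station heuristic would pick R6 and R10 for 15, but a cheaper cover exists.
R3 alone covers Maple, Willow, Cedar — every station.
Total annual cost: 9.
No cover costs less than 9.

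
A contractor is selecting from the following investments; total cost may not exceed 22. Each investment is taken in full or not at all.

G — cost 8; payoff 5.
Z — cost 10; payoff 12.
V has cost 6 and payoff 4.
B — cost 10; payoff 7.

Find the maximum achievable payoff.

Allowing fractional choices, the relaxed optimum would be about 20.3, but investments are indivisible.
Z + V: cost 10 + 6 = 16 ≤ 22, payoff 12 + 4 = 16.
G + Z: cost 8 + 10 = 18 ≤ 22, payoff 5 + 12 = 17.
Z + B: cost 10 + 10 = 20 ≤ 22, payoff 12 + 7 = 19.
Best is Z and B with total payoff 19.

19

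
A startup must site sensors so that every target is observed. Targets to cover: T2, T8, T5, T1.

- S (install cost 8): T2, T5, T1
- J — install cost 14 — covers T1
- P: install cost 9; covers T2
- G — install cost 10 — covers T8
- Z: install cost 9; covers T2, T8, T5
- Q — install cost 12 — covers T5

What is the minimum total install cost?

17

Choose S and Z: together they cover T2, T8, T5, T1 — every target.
Total install cost: 8 + 9 = 17.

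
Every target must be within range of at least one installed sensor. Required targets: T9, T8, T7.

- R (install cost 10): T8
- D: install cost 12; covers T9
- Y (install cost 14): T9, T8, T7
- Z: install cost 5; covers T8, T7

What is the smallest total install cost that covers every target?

14

The greedy cost-per-new-target heuristic would pick Z and D for 17, but a cheaper cover exists.
Y alone covers T9, T8, T7 — every target.
Total install cost: 14.
No cover costs less than 14.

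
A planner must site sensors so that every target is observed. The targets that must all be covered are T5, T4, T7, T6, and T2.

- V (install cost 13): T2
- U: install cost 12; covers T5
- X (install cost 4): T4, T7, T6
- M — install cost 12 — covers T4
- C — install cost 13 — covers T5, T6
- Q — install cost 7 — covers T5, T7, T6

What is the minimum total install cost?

24

Choose V, X, and Q: together they cover T5, T4, T7, T6, T2 — every target.
Total install cost: 13 + 4 + 7 = 24.
No cover costs less than 24.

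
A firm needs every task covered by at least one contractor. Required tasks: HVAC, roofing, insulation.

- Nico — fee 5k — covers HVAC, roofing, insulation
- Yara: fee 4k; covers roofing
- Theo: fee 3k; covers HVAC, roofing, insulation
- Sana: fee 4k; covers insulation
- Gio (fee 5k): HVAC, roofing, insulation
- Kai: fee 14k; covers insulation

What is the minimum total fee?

3

Theo alone covers HVAC, roofing, insulation — every task.
Total fee: 3.
No cover costs less than 3.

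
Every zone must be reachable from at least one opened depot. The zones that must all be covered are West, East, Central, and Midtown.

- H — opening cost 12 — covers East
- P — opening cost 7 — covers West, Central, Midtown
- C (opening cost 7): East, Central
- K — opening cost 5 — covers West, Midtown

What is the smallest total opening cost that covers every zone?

This is an integer covering problem.
The greedy cost-per-new-zone heuristic would pick P and C for 14, but a cheaper cover exists.
Choose C and K: together they cover West, East, Central, Midtown — every zone.
Total opening cost: 7 + 5 = 12.
No cover costs less than 12.

12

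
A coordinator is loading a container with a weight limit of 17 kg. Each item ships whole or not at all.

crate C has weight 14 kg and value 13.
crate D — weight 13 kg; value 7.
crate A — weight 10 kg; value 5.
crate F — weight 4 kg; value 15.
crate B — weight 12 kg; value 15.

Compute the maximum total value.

30

crate A + crate F: weight 10 + 4 = 14 ≤ 17, value 5 + 15 = 20.
crate D + crate F: weight 13 + 4 = 17 ≤ 17, value 7 + 15 = 22.
crate F + crate B: weight 4 + 12 = 16 ≤ 17, value 15 + 15 = 30.
Best is crate F and crate B with total value 30.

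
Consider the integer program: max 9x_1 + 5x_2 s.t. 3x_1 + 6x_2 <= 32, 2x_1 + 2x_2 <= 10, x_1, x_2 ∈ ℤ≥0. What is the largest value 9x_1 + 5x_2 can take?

(x_1,x_2)=(5,0): 3·5+6·0=15≤32, 2·5+2·0=10≤10, objective 45.
(x_1,x_2)=(4,1): 3·4+6·1=18≤32, 2·4+2·1=10≤10, objective 41.
(x_1,x_2)=(4,0): 3·4+6·0=12≤32, 2·4+2·0=8≤10, objective 36.
No feasible integer point exceeds 45.

45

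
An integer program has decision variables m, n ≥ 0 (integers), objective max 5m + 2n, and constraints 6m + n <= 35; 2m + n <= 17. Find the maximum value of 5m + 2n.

38

Relaxing integrality, the LP optimum is 38.50 at (m,n) = (4.5, 8), which is not an integer point.
(m,n)=(4,9): 6·4+1·9=33≤35, 2·4+1·9=17≤17, objective 38.
(m,n)=(4,8): 6·4+1·8=32≤35, 2·4+1·8=16≤17, objective 36.
(m,n)=(3,10): 6·3+1·10=28≤35, 2·3+1·10=16≤17, objective 35.
No feasible integer point exceeds 38.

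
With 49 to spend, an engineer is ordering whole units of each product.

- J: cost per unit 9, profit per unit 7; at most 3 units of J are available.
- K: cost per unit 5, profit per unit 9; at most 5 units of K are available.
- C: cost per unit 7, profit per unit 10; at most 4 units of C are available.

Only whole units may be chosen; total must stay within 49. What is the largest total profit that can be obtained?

76

K has the best ratio (9/5); taking only K gives at most 5×9 = 45 (stopped by the supply cap of 5).
Mixing does better — 4×K and 4×C: cost 48 ≤ 49, profit 4·9 + 4·10 = 76.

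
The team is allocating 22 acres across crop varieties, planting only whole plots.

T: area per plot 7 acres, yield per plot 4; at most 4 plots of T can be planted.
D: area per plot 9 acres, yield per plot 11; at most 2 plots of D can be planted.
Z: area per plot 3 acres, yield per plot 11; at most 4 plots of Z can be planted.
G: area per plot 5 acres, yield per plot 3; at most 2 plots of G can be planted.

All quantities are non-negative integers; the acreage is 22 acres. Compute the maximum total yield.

55

This is a bounded integer knapsack.
Take 1×D and 4×Z: area 21 ≤ 22, yield 1·11 + 4·11 = 55.
Z has the best ratio (11/3) and is taken to its limit of 4; remaining capacity is filled optimally with the others.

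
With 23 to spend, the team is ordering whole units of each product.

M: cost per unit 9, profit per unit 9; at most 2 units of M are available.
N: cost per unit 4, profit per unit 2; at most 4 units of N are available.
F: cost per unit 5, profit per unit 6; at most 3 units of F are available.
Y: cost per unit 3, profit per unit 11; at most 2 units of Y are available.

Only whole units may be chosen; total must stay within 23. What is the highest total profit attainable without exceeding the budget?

40

This is a bounded integer knapsack.
Take 3×F and 2×Y: cost 21 ≤ 23, profit 3·6 + 2·11 = 40.
Y has the best ratio (11/3) and is taken to its limit of 2; remaining capacity is filled optimally with the others.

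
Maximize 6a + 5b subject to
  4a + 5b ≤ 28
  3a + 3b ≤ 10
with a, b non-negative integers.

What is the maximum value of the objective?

Relaxing integrality, the LP optimum is 20.00 at (a,b) = (3.33, 0), which is not an integer point.
(a,b)=(3,0): 4·3+5·0=12≤28, 3·3+3·0=9≤10, objective 18.
(a,b)=(2,1): 4·2+5·1=13≤28, 3·2+3·1=9≤10, objective 17.
(a,b)=(2,0): 4·2+5·0=8≤28, 3·2+3·0=6≤10, objective 12.
No feasible integer point exceeds 18.

18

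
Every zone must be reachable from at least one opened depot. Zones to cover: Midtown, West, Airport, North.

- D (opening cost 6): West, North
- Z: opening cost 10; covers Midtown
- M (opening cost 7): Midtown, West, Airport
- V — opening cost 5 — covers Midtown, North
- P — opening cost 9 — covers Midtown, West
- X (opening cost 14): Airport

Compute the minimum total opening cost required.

Choose M and V: together they cover Midtown, West, Airport, North — every zone.
Total opening cost: 7 + 5 = 12.

12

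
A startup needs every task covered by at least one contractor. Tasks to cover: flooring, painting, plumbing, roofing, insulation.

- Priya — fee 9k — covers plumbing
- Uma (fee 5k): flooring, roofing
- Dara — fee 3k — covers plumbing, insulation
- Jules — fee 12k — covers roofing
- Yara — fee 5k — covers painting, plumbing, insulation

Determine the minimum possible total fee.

The greedy cost-per-new-task heuristic would pick Dara, Uma, and Yara for 13, but a cheaper cover exists.
Choose Uma and Yara: together they cover flooring, painting, plumbing, roofing, insulation — every task.
Total fee: 5 + 5 = 10.
No cover costs less than 10.

10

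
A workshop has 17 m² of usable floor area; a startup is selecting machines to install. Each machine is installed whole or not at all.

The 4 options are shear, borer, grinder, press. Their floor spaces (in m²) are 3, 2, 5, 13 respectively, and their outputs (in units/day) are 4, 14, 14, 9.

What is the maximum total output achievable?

Allowing fractional choices, the relaxed optimum would be about 36.8, but machines are indivisible.
shear + borer + grinder: floor space 3 + 2 + 5 = 10 ≤ 17, output 4 + 14 + 14 = 32.
borer + grinder: floor space 2 + 5 = 7 ≤ 17, output 14 + 14 = 28.
Best is shear, borer, and grinder with total output 32.

32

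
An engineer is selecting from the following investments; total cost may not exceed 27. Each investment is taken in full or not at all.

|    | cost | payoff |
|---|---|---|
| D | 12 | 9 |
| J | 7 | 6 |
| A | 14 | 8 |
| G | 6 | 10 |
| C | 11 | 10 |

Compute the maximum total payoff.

Take J, G, and C: cost 7 + 6 + 11 = 24 ≤ 27, payoff 6 + 10 + 10 = 26.
No other feasible combination does better.

26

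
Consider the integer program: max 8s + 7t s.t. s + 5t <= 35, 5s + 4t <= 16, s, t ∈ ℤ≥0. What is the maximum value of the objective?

(s,t)=(0,4) is feasible, giving 28.
(s,t)=(0,3) is feasible, giving 21.
The best lattice point is (0,4), giving 28.

28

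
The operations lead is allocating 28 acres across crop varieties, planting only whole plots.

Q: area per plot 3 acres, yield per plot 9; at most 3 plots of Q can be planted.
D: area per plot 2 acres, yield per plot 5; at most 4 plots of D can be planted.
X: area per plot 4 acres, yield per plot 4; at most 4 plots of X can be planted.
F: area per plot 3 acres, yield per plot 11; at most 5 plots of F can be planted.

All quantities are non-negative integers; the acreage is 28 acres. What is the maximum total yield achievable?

92

This is a bounded integer knapsack.
Take 3×Q, 2×D, and 5×F: area 28 ≤ 28, yield 3·9 + 2·5 + 5·11 = 92.
F has the best ratio (11/3) and is taken to its limit of 5; remaining capacity is filled optimally with the others.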